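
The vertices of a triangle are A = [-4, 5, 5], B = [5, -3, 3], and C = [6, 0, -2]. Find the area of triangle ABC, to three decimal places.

36.021

AB = (9, -8, -2),  AC = (10, -5, -7)
i: (-8)·(-7) - (-2)·(-5) = 56 - 10 = 46
j: (-2)·10 - 9·(-7) = -20 - (-63) = 43
k: 9·(-5) - (-8)·10 = -45 - (-80) = 35
AB × AC = (46, 43, 35)
|AB × AC| = √5190 ≈ 72.0417
area = ½ · 72.0417 ≈ 36.021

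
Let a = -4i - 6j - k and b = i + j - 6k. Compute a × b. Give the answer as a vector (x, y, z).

(37, -25, 2)

i: (-6)·(-6) - (-1)·1 = 36 - (-1) = 37
j: (-1)·1 - (-4)·(-6) = -1 - 24 = -25
k: (-4)·1 - (-6)·1 = -4 - (-6) = 2
a × b = (37, -25, 2)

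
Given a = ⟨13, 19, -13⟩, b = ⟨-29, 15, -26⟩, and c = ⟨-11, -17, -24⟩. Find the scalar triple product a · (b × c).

b × c:
i: 15·(-24) - (-26)·(-17) = -360 - 442 = -802
j: (-26)·(-11) - (-29)·(-24) = 286 - 696 = -410
k: (-29)·(-17) - 15·(-11) = 493 - (-165) = 658
b × c = (-802, -410, 658)
a · (b × c) = 13·(-802) + 19·(-410) + (-13)·658 = -10426 - 7790 - 8554 = -26770

-26770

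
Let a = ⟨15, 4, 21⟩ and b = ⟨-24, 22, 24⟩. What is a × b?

(-366, -864, 426)

i: 4·24 - 21·22 = 96 - 462 = -366
j: 21·(-24) - 15·24 = -504 - 360 = -864
k: 15·22 - 4·(-24) = 330 - (-96) = 426
a × b = (-366, -864, 426)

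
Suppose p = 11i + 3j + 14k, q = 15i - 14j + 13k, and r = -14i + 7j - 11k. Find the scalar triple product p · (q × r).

q × r:
i: (-14)·(-11) - 13·7 = 154 - 91 = 63
j: 13·(-14) - 15·(-11) = -182 - (-165) = -17
k: 15·7 - (-14)·(-14) = 105 - 196 = -91
q × r = (63, -17, -91)
p · (q × r) = 11·63 + 3·(-17) + 14·(-91) = 693 - 51 - 1274 = -632

-632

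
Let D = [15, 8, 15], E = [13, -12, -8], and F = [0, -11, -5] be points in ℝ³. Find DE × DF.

DE = (-2, -20, -23)
DF = (-15, -19, -20)
i: (-20)·(-20) - (-23)·(-19) = 400 - 437 = -37
j: (-23)·(-15) - (-2)·(-20) = 345 - 40 = 305
k: (-2)·(-19) - (-20)·(-15) = 38 - 300 = -262
DE × DF = (-37, 305, -262)

(-37, 305, -262)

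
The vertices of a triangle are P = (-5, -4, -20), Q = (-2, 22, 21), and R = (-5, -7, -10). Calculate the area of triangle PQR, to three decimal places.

192.139

PQ = (3, 26, 41),  PR = (0, -3, 10)
i: 26·10 - 41·(-3) = 260 - (-123) = 383
j: 41·0 - 3·10 = 0 - 30 = -30
k: 3·(-3) - 26·0 = -9 - 0 = -9
PQ × PR = (383, -30, -9)
|PQ × PR| = √147670 ≈ 384.2785
area = ½ · 384.2785 ≈ 192.139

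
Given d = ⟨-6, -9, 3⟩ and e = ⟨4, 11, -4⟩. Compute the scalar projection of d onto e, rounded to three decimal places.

d · e = (-6)·4 + (-9)·11 + 3·(-4) = -24 - 99 - 12 = -135
|e| = √(16 + 121 + 16) = √153 ≈ 12.3693
comp_e d = -135 / √153 ≈ -10.914

-10.914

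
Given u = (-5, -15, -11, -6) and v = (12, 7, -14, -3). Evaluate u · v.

u · v = (-5)·12 + (-15)·7 + (-11)·(-14) + (-6)·(-3) = -60 - 105 + 154 + 18 = 7

7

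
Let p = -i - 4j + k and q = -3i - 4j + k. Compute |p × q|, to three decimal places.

i: (-4)·1 - 1·(-4) = -4 - (-4) = 0
j: 1·(-3) - (-1)·1 = -3 - (-1) = -2
k: (-1)·(-4) - (-4)·(-3) = 4 - 12 = -8
p × q = (0, -2, -8)
|p × q| = √(0² + (-2)² + (-8)²) = √68 ≈ 8.2462

8.246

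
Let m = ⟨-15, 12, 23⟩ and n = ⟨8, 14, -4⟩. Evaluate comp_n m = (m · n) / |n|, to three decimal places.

-2.648

m · n = (-15)·8 + 12·14 + 23·(-4) = -120 + 168 - 92 = -44
|n| = √(64 + 196 + 16) = √276 ≈ 16.6132
comp_n m = -44 / √276 ≈ -2.648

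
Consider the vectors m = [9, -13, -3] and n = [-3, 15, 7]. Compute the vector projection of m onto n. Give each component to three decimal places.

(2.576, -12.880, -6.011)

m · n = 9·(-3) + (-13)·15 + (-3)·7 = -27 - 195 - 21 = -243
|n|² = 9 + 225 + 49 = 283
proj_n m = (-243/283) · (-3, 15, 7) ≈ (2.576, -12.880, -6.011)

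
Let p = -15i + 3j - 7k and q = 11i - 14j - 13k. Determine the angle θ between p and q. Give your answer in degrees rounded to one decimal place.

p · q = (-15)·11 + 3·(-14) + (-7)·(-13) = -165 - 42 + 91 = -116
|p|² = 225 + 9 + 49 = 283,  |p| = √283 ≈ 16.822604
|q|² = 121 + 196 + 169 = 486,  |q| = √486 ≈ 22.045408
cos θ = -116 / (16.822604 · 22.045408) ≈ -0.31279
θ = arccos(-0.31279) ≈ 108.2°

108.2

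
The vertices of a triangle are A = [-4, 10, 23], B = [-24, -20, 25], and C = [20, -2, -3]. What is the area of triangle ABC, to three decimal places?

669.104

AB = (-20, -30, 2),  AC = (24, -12, -26)
i: (-30)·(-26) - 2·(-12) = 780 - (-24) = 804
j: 2·24 - (-20)·(-26) = 48 - 520 = -472
k: (-20)·(-12) - (-30)·24 = 240 - (-720) = 960
AB × AC = (804, -472, 960)
|AB × AC| = √1790800 ≈ 1338.2078
area = ½ · 1338.2078 ≈ 669.104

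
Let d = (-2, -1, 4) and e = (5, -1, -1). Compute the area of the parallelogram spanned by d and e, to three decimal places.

19.950

i: (-1)·(-1) - 4·(-1) = 1 - (-4) = 5
j: 4·5 - (-2)·(-1) = 20 - 2 = 18
k: (-2)·(-1) - (-1)·5 = 2 - (-5) = 7
d × e = (5, 18, 7)
|d × e| = √(5² + 18² + 7²) = √398 ≈ 19.9499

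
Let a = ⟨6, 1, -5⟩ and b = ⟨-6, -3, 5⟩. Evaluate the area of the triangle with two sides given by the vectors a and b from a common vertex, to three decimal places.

i: 1·5 - (-5)·(-3) = 5 - 15 = -10
j: (-5)·(-6) - 6·5 = 30 - 30 = 0
k: 6·(-3) - 1·(-6) = -18 - (-6) = -12
a × b = (-10, 0, -12)
|a × b| = √((-10)² + 0² + (-12)²) = √244 ≈ 15.6205
area = ½ · 15.6205 ≈ 7.810

7.810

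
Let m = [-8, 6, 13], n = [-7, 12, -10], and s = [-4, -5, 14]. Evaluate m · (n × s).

963

n × s:
i: 12·14 - (-10)·(-5) = 168 - 50 = 118
j: (-10)·(-4) - (-7)·14 = 40 - (-98) = 138
k: (-7)·(-5) - 12·(-4) = 35 - (-48) = 83
n × s = (118, 138, 83)
m · (n × s) = (-8)·118 + 6·138 + 13·83 = -944 + 828 + 1079 = 963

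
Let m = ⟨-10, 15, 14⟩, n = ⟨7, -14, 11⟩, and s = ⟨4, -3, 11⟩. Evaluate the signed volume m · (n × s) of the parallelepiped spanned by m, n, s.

1205

n × s:
i: (-14)·11 - 11·(-3) = -154 - (-33) = -121
j: 11·4 - 7·11 = 44 - 77 = -33
k: 7·(-3) - (-14)·4 = -21 - (-56) = 35
n × s = (-121, -33, 35)
m · (n × s) = (-10)·(-121) + 15·(-33) + 14·35 = 1210 - 495 + 490 = 1205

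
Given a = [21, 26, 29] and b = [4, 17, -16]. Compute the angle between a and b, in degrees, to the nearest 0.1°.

86.6

a · b = 21·4 + 26·17 + 29·(-16) = 84 + 442 - 464 = 62
|a|² = 441 + 676 + 841 = 1958,  |a| = √1958 ≈ 44.249294
|b|² = 16 + 289 + 256 = 561,  |b| = √561 ≈ 23.685439
cos θ = 62 / (44.249294 · 23.685439) ≈ 0.05916
θ = arccos(0.05916) ≈ 86.6°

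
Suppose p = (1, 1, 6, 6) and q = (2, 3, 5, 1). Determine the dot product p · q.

p · q = 1·2 + 1·3 + 6·5 + 6·1 = 2 + 3 + 30 + 6 = 41

41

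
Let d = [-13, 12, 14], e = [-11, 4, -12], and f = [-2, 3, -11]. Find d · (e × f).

-1410

e × f:
i: 4·(-11) - (-12)·3 = -44 - (-36) = -8
j: (-12)·(-2) - (-11)·(-11) = 24 - 121 = -97
k: (-11)·3 - 4·(-2) = -33 - (-8) = -25
e × f = (-8, -97, -25)
d · (e × f) = (-13)·(-8) + 12·(-97) + 14·(-25) = 104 - 1164 - 350 = -1410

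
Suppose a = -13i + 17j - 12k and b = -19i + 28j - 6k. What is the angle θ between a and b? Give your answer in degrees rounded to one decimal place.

19.5

a · b = (-13)·(-19) + 17·28 + (-12)·(-6) = 247 + 476 + 72 = 795
|a|² = 169 + 289 + 144 = 602,  |a| = √602 ≈ 24.535688
|b|² = 361 + 784 + 36 = 1181,  |b| = √1181 ≈ 34.365681
cos θ = 795 / (24.535688 · 34.365681) ≈ 0.94285
θ = arccos(0.94285) ≈ 19.5°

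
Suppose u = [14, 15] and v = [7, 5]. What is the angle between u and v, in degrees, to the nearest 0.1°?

u · v = 14·7 + 15·5 = 98 + 75 = 173
|u|² = 196 + 225 = 421,  |u| = √421 ≈ 20.518285
|v|² = 49 + 25 = 74,  |v| = √74 ≈ 8.602325
cos θ = 173 / (20.518285 · 8.602325) ≈ 0.98014
θ = arccos(0.98014) ≈ 11.4°

11.4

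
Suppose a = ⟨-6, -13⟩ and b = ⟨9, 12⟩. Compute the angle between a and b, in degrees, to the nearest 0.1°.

a · b = (-6)·9 + (-13)·12 = -54 - 156 = -210
|a|² = 36 + 169 = 205,  |a| = √205 ≈ 14.317821
|b|² = 81 + 144 = 225,  |b| = √225 ≈ 15.000000
cos θ = -210 / (14.317821 · 15.000000) ≈ -0.97780
θ = arccos(-0.97780) ≈ 167.9°

167.9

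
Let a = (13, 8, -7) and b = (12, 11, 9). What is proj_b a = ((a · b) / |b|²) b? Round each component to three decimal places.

a · b = 13·12 + 8·11 + (-7)·9 = 156 + 88 - 63 = 181
|b|² = 144 + 121 + 81 = 346
proj_b a = (181/346) · (12, 11, 9) ≈ (6.277, 5.754, 4.708)

(6.277, 5.754, 4.708)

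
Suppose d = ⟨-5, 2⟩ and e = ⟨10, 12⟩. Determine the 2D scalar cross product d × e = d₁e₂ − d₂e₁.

-80

(-5)·12 - 2·10 = -60 - 20 = -80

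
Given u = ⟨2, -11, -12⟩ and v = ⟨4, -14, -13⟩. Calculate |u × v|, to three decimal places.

36.946

i: (-11)·(-13) - (-12)·(-14) = 143 - 168 = -25
j: (-12)·4 - 2·(-13) = -48 - (-26) = -22
k: 2·(-14) - (-11)·4 = -28 - (-44) = 16
u × v = (-25, -22, 16)
|u × v| = √((-25)² + (-22)² + 16²) = √1365 ≈ 36.9459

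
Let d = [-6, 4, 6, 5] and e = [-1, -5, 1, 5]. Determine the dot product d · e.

d · e = (-6)·(-1) + 4·(-5) + 6·1 + 5·5 = 6 - 20 + 6 + 25 = 17

17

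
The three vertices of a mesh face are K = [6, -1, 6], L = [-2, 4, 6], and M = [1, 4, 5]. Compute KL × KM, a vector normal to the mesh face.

KL = (-8, 5, 0)
KM = (-5, 5, -1)
i: 5·(-1) - 0·5 = -5 - 0 = -5
j: 0·(-5) - (-8)·(-1) = 0 - 8 = -8
k: (-8)·5 - 5·(-5) = -40 - (-25) = -15
KL × KM = (-5, -8, -15)

(-5, -8, -15)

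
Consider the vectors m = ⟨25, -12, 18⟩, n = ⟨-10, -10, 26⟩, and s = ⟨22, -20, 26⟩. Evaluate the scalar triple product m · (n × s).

n × s:
i: (-10)·26 - 26·(-20) = -260 - (-520) = 260
j: 26·22 - (-10)·26 = 572 - (-260) = 832
k: (-10)·(-20) - (-10)·22 = 200 - (-220) = 420
n × s = (260, 832, 420)
m · (n × s) = 25·260 + (-12)·832 + 18·420 = 6500 - 9984 + 7560 = 4076

4076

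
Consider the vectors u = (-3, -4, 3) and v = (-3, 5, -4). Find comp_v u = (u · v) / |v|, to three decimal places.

-3.253

u · v = (-3)·(-3) + (-4)·5 + 3·(-4) = 9 - 20 - 12 = -23
|v| = √(9 + 25 + 16) = √50 ≈ 7.0711
comp_v u = -23 / √50 ≈ -3.253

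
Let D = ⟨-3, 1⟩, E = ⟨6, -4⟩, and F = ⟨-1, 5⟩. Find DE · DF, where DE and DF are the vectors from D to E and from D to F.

-2

DE = E − D = (9, -5)
DF = F − D = (2, 4)
DE · DF = 9·2 + (-5)·4 = 18 - 20 = -2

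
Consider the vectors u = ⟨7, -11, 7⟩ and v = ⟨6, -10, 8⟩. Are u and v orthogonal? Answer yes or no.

u · v = 7·6 + (-11)·(-10) + 7·8 = 42 + 110 + 56 = 208
Nonzero, so the vectors are not orthogonal.

no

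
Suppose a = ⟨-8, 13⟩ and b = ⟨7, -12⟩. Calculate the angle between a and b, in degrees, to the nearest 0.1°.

178.6

a · b = (-8)·7 + 13·(-12) = -56 - 156 = -212
|a|² = 64 + 169 = 233,  |a| = √233 ≈ 15.264338
|b|² = 49 + 144 = 193,  |b| = √193 ≈ 13.892444
cos θ = -212 / (15.264338 · 13.892444) ≈ -0.99972
θ = arccos(-0.99972) ≈ 178.6°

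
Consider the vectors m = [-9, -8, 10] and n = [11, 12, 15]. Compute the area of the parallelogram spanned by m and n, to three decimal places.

343.548

i: (-8)·15 - 10·12 = -120 - 120 = -240
j: 10·11 - (-9)·15 = 110 - (-135) = 245
k: (-9)·12 - (-8)·11 = -108 - (-88) = -20
m × n = (-240, 245, -20)
|m × n| = √((-240)² + 245² + (-20)²) = √118025 ≈ 343.5477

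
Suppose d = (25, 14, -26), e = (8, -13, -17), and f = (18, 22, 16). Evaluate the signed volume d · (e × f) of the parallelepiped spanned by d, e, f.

e × f:
i: (-13)·16 - (-17)·22 = -208 - (-374) = 166
j: (-17)·18 - 8·16 = -306 - 128 = -434
k: 8·22 - (-13)·18 = 176 - (-234) = 410
e × f = (166, -434, 410)
d · (e × f) = 25·166 + 14·(-434) + (-26)·410 = 4150 - 6076 - 10660 = -12586

-12586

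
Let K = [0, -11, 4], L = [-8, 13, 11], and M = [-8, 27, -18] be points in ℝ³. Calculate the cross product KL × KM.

(-794, -232, -112)

KL = (-8, 24, 7)
KM = (-8, 38, -22)
i: 24·(-22) - 7·38 = -528 - 266 = -794
j: 7·(-8) - (-8)·(-22) = -56 - 176 = -232
k: (-8)·38 - 24·(-8) = -304 - (-192) = -112
KL × KM = (-794, -232, -112)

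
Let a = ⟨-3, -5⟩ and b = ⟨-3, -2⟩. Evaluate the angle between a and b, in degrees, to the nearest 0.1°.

a · b = (-3)·(-3) + (-5)·(-2) = 9 + 10 = 19
|a|² = 9 + 25 = 34,  |a| = √34 ≈ 5.830952
|b|² = 9 + 4 = 13,  |b| = √13 ≈ 3.605551
cos θ = 19 / (5.830952 · 3.605551) ≈ 0.90374
θ = arccos(0.90374) ≈ 25.3°

25.3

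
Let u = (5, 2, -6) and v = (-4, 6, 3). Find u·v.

u · v = 5·(-4) + 2·6 + (-6)·3 = -20 + 12 - 18 = -26

-26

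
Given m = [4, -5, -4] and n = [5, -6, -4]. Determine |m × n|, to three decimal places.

5.745

i: (-5)·(-4) - (-4)·(-6) = 20 - 24 = -4
j: (-4)·5 - 4·(-4) = -20 - (-16) = -4
k: 4·(-6) - (-5)·5 = -24 - (-25) = 1
m × n = (-4, -4, 1)
|m × n| = √((-4)² + (-4)² + 1²) = √33 ≈ 5.7446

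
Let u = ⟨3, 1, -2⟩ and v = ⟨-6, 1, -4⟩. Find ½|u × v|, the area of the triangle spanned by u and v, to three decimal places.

i: 1·(-4) - (-2)·1 = -4 - (-2) = -2
j: (-2)·(-6) - 3·(-4) = 12 - (-12) = 24
k: 3·1 - 1·(-6) = 3 - (-6) = 9
u × v = (-2, 24, 9)
|u × v| = √((-2)² + 24² + 9²) = √661 ≈ 25.7099
area = ½ · 25.7099 ≈ 12.855

12.855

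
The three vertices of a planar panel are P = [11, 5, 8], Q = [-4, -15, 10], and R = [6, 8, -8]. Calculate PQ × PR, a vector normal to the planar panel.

(314, -250, -145)

PQ = (-15, -20, 2)
PR = (-5, 3, -16)
i: (-20)·(-16) - 2·3 = 320 - 6 = 314
j: 2·(-5) - (-15)·(-16) = -10 - 240 = -250
k: (-15)·3 - (-20)·(-5) = -45 - 100 = -145
PQ × PR = (314, -250, -145)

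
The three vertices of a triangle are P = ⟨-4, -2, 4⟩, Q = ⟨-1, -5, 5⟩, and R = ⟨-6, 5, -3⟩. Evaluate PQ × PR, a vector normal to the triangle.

(14, 19, 15)

PQ = (3, -3, 1)
PR = (-2, 7, -7)
i: (-3)·(-7) - 1·7 = 21 - 7 = 14
j: 1·(-2) - 3·(-7) = -2 - (-21) = 19
k: 3·7 - (-3)·(-2) = 21 - 6 = 15
PQ × PR = (14, 19, 15)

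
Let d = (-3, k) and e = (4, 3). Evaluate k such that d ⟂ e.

4

d · e = (-3)·4 + k·3 = -12 + 3k
Set equal to 0: 3k = 12, so k = 4.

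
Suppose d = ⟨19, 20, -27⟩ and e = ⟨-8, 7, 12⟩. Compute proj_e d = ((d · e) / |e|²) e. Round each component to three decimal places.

d · e = 19·(-8) + 20·7 + (-27)·12 = -152 + 140 - 324 = -336
|e|² = 64 + 49 + 144 = 257
proj_e d = (-336/257) · (-8, 7, 12) ≈ (10.459, -9.152, -15.689)

(10.459, -9.152, -15.689)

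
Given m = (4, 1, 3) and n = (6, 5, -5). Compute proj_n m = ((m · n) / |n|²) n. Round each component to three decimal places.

(0.977, 0.814, -0.814)

m · n = 4·6 + 1·5 + 3·(-5) = 24 + 5 - 15 = 14
|n|² = 36 + 25 + 25 = 86
proj_n m = (14/86) · (6, 5, -5) ≈ (0.977, 0.814, -0.814)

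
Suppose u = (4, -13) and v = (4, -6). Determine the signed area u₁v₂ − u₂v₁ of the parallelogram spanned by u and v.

4·(-6) - (-13)·4 = -24 - (-52) = 28

28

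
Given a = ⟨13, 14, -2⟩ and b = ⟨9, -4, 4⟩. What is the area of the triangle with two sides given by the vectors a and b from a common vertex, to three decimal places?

98.600

i: 14·4 - (-2)·(-4) = 56 - 8 = 48
j: (-2)·9 - 13·4 = -18 - 52 = -70
k: 13·(-4) - 14·9 = -52 - 126 = -178
a × b = (48, -70, -178)
|a × b| = √(48² + (-70)² + (-178)²) = √38888 ≈ 197.2004
area = ½ · 197.2004 ≈ 98.600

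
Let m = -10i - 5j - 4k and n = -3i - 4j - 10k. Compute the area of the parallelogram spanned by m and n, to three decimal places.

97.596

i: (-5)·(-10) - (-4)·(-4) = 50 - 16 = 34
j: (-4)·(-3) - (-10)·(-10) = 12 - 100 = -88
k: (-10)·(-4) - (-5)·(-3) = 40 - 15 = 25
m × n = (34, -88, 25)
|m × n| = √(34² + (-88)² + 25²) = √9525 ≈ 97.5961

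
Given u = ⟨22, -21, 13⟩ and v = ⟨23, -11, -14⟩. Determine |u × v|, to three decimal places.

785.811

i: (-21)·(-14) - 13·(-11) = 294 - (-143) = 437
j: 13·23 - 22·(-14) = 299 - (-308) = 607
k: 22·(-11) - (-21)·23 = -242 - (-483) = 241
u × v = (437, 607, 241)
|u × v| = √(437² + 607² + 241²) = √617499 ≈ 785.8110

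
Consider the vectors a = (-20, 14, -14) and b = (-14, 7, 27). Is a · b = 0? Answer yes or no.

a · b = (-20)·(-14) + 14·7 + (-14)·27 = 280 + 98 - 378 = 0
Zero, so the vectors are orthogonal.

yes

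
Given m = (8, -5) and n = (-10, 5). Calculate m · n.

-105

m · n = 8·(-10) + (-5)·5 = -80 - 25 = -105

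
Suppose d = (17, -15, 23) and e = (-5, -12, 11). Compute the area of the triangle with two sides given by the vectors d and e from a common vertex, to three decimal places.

212.935

i: (-15)·11 - 23·(-12) = -165 - (-276) = 111
j: 23·(-5) - 17·11 = -115 - 187 = -302
k: 17·(-12) - (-15)·(-5) = -204 - 75 = -279
d × e = (111, -302, -279)
|d × e| = √(111² + (-302)² + (-279)²) = √181366 ≈ 425.8709
area = ½ · 425.8709 ≈ 212.935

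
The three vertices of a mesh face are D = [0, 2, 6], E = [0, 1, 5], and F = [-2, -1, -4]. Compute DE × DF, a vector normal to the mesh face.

(7, 2, -2)

DE = (0, -1, -1)
DF = (-2, -3, -10)
i: (-1)·(-10) - (-1)·(-3) = 10 - 3 = 7
j: (-1)·(-2) - 0·(-10) = 2 - 0 = 2
k: 0·(-3) - (-1)·(-2) = 0 - 2 = -2
DE × DF = (7, 2, -2)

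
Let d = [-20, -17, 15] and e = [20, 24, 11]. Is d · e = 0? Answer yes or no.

d · e = (-20)·20 + (-17)·24 + 15·11 = -400 - 408 + 165 = -643
Nonzero, so the vectors are not orthogonal.

no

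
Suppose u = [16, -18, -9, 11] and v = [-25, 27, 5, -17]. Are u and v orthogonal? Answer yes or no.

no

u · v = 16·(-25) + (-18)·27 + (-9)·5 + 11·(-17) = -400 - 486 - 45 - 187 = -1118
Nonzero, so the vectors are not orthogonal.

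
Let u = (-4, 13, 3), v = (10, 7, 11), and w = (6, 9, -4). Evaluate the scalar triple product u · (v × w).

v × w:
i: 7·(-4) - 11·9 = -28 - 99 = -127
j: 11·6 - 10·(-4) = 66 - (-40) = 106
k: 10·9 - 7·6 = 90 - 42 = 48
v × w = (-127, 106, 48)
u · (v × w) = (-4)·(-127) + 13·106 + 3·48 = 508 + 1378 + 144 = 2030

2030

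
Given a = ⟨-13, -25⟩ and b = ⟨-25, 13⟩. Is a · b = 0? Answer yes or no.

yes

a · b = (-13)·(-25) + (-25)·13 = 325 - 325 = 0
Zero, so the vectors are orthogonal.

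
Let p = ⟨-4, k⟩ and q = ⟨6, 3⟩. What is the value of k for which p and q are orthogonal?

p · q = (-4)·6 + k·3 = -24 + 3k
Set equal to 0: 3k = 24, so k = 8.

8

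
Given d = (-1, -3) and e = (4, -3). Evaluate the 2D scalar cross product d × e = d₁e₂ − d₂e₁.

15

(-1)·(-3) - (-3)·4 = 3 - (-12) = 15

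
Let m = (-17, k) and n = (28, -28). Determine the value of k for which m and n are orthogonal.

m · n = (-17)·28 + k·(-28) = -476 - 28k
Set equal to 0: -28k = 476, so k = -17.

-17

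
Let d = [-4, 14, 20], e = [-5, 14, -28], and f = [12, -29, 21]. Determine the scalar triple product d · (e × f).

e × f:
i: 14·21 - (-28)·(-29) = 294 - 812 = -518
j: (-28)·12 - (-5)·21 = -336 - (-105) = -231
k: (-5)·(-29) - 14·12 = 145 - 168 = -23
e × f = (-518, -231, -23)
d · (e × f) = (-4)·(-518) + 14·(-231) + 20·(-23) = 2072 - 3234 - 460 = -1622

-1622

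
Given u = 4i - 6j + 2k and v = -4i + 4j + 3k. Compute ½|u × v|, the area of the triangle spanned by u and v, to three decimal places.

16.882

i: (-6)·3 - 2·4 = -18 - 8 = -26
j: 2·(-4) - 4·3 = -8 - 12 = -20
k: 4·4 - (-6)·(-4) = 16 - 24 = -8
u × v = (-26, -20, -8)
|u × v| = √((-26)² + (-20)² + (-8)²) = √1140 ≈ 33.7639
area = ½ · 33.7639 ≈ 16.882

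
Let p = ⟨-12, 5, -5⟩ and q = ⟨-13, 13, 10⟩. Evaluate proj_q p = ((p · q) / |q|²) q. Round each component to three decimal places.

(-5.075, 5.075, 3.904)

p · q = (-12)·(-13) + 5·13 + (-5)·10 = 156 + 65 - 50 = 171
|q|² = 169 + 169 + 100 = 438
proj_q p = (171/438) · (-13, 13, 10) ≈ (-5.075, 5.075, 3.904)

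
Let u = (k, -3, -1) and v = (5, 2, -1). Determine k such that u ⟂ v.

u · v = k·5 + (-3)·2 + (-1)·(-1) = -5 + 5k
Set equal to 0: 5k = 5, so k = 1.

1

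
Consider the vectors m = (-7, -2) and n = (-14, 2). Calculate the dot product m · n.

94

m · n = (-7)·(-14) + (-2)·2 = 98 - 4 = 94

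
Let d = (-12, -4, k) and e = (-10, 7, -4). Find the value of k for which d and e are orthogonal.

d · e = (-12)·(-10) + (-4)·7 + k·(-4) = 92 - 4k
Set equal to 0: -4k = -92, so k = 23.

23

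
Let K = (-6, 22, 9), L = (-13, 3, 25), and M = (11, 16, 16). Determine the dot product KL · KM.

107

KL = L − K = (-7, -19, 16)
KM = M − K = (17, -6, 7)
KL · KM = (-7)·17 + (-19)·(-6) + 16·7 = -119 + 114 + 112 = 107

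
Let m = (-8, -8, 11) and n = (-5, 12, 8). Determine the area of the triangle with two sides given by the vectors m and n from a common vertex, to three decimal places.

i: (-8)·8 - 11·12 = -64 - 132 = -196
j: 11·(-5) - (-8)·8 = -55 - (-64) = 9
k: (-8)·12 - (-8)·(-5) = -96 - 40 = -136
m × n = (-196, 9, -136)
|m × n| = √((-196)² + 9² + (-136)²) = √56993 ≈ 238.7321
area = ½ · 238.7321 ≈ 119.366

119.366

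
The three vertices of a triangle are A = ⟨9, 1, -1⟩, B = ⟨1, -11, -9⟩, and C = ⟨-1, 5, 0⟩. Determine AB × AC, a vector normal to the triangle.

AB = (-8, -12, -8)
AC = (-10, 4, 1)
i: (-12)·1 - (-8)·4 = -12 - (-32) = 20
j: (-8)·(-10) - (-8)·1 = 80 - (-8) = 88
k: (-8)·4 - (-12)·(-10) = -32 - 120 = -152
AB × AC = (20, 88, -152)

(20, 88, -152)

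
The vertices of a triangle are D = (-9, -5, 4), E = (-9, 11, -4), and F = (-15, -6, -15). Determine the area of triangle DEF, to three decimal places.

164.973

DE = (0, 16, -8),  DF = (-6, -1, -19)
i: 16·(-19) - (-8)·(-1) = -304 - 8 = -312
j: (-8)·(-6) - 0·(-19) = 48 - 0 = 48
k: 0·(-1) - 16·(-6) = 0 - (-96) = 96
DE × DF = (-312, 48, 96)
|DE × DF| = √108864 ≈ 329.9455
area = ½ · 329.9455 ≈ 164.973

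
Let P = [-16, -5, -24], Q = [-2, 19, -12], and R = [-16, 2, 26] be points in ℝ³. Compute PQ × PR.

(1116, -700, 98)

PQ = (14, 24, 12)
PR = (0, 7, 50)
i: 24·50 - 12·7 = 1200 - 84 = 1116
j: 12·0 - 14·50 = 0 - 700 = -700
k: 14·7 - 24·0 = 98 - 0 = 98
PQ × PR = (1116, -700, 98)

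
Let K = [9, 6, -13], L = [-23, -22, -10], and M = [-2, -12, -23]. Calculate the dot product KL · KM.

826

KL = L − K = (-32, -28, 3)
KM = M − K = (-11, -18, -10)
KL · KM = (-32)·(-11) + (-28)·(-18) + 3·(-10) = 352 + 504 - 30 = 826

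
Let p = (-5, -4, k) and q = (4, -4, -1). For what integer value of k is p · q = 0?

p · q = (-5)·4 + (-4)·(-4) + k·(-1) = -4 - 1k
Set equal to 0: -1k = 4, so k = -4.

-4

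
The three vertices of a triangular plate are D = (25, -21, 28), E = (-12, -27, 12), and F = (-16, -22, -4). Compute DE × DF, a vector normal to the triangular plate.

DE = (-37, -6, -16)
DF = (-41, -1, -32)
i: (-6)·(-32) - (-16)·(-1) = 192 - 16 = 176
j: (-16)·(-41) - (-37)·(-32) = 656 - 1184 = -528
k: (-37)·(-1) - (-6)·(-41) = 37 - 246 = -209
DE × DF = (176, -528, -209)

(176, -528, -209)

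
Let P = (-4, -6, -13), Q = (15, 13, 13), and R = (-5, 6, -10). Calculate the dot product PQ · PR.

PQ = Q − P = (19, 19, 26)
PR = R − P = (-1, 12, 3)
PQ · PR = 19·(-1) + 19·12 + 26·3 = -19 + 228 + 78 = 287

287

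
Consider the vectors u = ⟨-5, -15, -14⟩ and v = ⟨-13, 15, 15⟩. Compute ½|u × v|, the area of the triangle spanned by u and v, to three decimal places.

186.530

i: (-15)·15 - (-14)·15 = -225 - (-210) = -15
j: (-14)·(-13) - (-5)·15 = 182 - (-75) = 257
k: (-5)·15 - (-15)·(-13) = -75 - 195 = -270
u × v = (-15, 257, -270)
|u × v| = √((-15)² + 257² + (-270)²) = √139174 ≈ 373.0603
area = ½ · 373.0603 ≈ 186.530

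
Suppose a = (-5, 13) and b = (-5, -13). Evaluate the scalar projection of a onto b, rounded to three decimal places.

-10.339

a · b = (-5)·(-5) + 13·(-13) = 25 - 169 = -144
|b| = √(25 + 169) = √194 ≈ 13.9284
comp_b a = -144 / √194 ≈ -10.339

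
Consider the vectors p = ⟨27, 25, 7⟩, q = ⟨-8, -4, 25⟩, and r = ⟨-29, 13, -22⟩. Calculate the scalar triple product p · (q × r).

-30464

q × r:
i: (-4)·(-22) - 25·13 = 88 - 325 = -237
j: 25·(-29) - (-8)·(-22) = -725 - 176 = -901
k: (-8)·13 - (-4)·(-29) = -104 - 116 = -220
q × r = (-237, -901, -220)
p · (q × r) = 27·(-237) + 25·(-901) + 7·(-220) = -6399 - 22525 - 1540 = -30464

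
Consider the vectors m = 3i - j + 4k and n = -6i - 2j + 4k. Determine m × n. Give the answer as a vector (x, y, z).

i: (-1)·4 - 4·(-2) = -4 - (-8) = 4
j: 4·(-6) - 3·4 = -24 - 12 = -36
k: 3·(-2) - (-1)·(-6) = -6 - 6 = -12
m × n = (4, -36, -12)

(4, -36, -12)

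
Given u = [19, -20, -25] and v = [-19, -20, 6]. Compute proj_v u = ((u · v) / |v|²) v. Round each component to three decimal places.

u · v = 19·(-19) + (-20)·(-20) + (-25)·6 = -361 + 400 - 150 = -111
|v|² = 361 + 400 + 36 = 797
proj_v u = (-111/797) · (-19, -20, 6) ≈ (2.646, 2.785, -0.836)

(2.646, 2.785, -0.836)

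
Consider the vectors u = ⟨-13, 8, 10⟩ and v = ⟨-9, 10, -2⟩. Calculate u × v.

(-116, -116, -58)

i: 8·(-2) - 10·10 = -16 - 100 = -116
j: 10·(-9) - (-13)·(-2) = -90 - 26 = -116
k: (-13)·10 - 8·(-9) = -130 - (-72) = -58
u × v = (-116, -116, -58)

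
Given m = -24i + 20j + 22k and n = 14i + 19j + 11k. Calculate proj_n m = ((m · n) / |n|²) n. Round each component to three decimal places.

m · n = (-24)·14 + 20·19 + 22·11 = -336 + 380 + 242 = 286
|n|² = 196 + 361 + 121 = 678
proj_n m = (286/678) · (14, 19, 11) ≈ (5.906, 8.015, 4.640)

(5.906, 8.015, 4.640)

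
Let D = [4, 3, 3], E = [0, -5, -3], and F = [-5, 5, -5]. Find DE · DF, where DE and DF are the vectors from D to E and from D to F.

DE = E − D = (-4, -8, -6)
DF = F − D = (-9, 2, -8)
DE · DF = (-4)·(-9) + (-8)·2 + (-6)·(-8) = 36 - 16 + 48 = 68

68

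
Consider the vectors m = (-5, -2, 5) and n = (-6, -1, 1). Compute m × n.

i: (-2)·1 - 5·(-1) = -2 - (-5) = 3
j: 5·(-6) - (-5)·1 = -30 - (-5) = -25
k: (-5)·(-1) - (-2)·(-6) = 5 - 12 = -7
m × n = (3, -25, -7)

(3, -25, -7)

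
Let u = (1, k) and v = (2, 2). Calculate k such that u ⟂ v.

-1

u · v = 1·2 + k·2 = 2 + 2k
Set equal to 0: 2k = -2, so k = -1.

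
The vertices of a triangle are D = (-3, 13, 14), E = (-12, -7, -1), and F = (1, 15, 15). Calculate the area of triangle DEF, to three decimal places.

DE = (-9, -20, -15),  DF = (4, 2, 1)
i: (-20)·1 - (-15)·2 = -20 - (-30) = 10
j: (-15)·4 - (-9)·1 = -60 - (-9) = -51
k: (-9)·2 - (-20)·4 = -18 - (-80) = 62
DE × DF = (10, -51, 62)
|DE × DF| = √6545 ≈ 80.9012
area = ½ · 80.9012 ≈ 40.451

40.451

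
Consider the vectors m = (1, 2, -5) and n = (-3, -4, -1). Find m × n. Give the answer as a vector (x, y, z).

i: 2·(-1) - (-5)·(-4) = -2 - 20 = -22
j: (-5)·(-3) - 1·(-1) = 15 - (-1) = 16
k: 1·(-4) - 2·(-3) = -4 - (-6) = 2
m × n = (-22, 16, 2)

(-22, 16, 2)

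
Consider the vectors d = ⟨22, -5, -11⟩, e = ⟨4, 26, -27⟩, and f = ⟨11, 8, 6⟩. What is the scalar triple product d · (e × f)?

e × f:
i: 26·6 - (-27)·8 = 156 - (-216) = 372
j: (-27)·11 - 4·6 = -297 - 24 = -321
k: 4·8 - 26·11 = 32 - 286 = -254
e × f = (372, -321, -254)
d · (e × f) = 22·372 + (-5)·(-321) + (-11)·(-254) = 8184 + 1605 + 2794 = 12583

12583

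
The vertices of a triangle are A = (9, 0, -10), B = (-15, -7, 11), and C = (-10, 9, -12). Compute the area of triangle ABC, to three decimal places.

296.747

AB = (-24, -7, 21),  AC = (-19, 9, -2)
i: (-7)·(-2) - 21·9 = 14 - 189 = -175
j: 21·(-19) - (-24)·(-2) = -399 - 48 = -447
k: (-24)·9 - (-7)·(-19) = -216 - 133 = -349
AB × AC = (-175, -447, -349)
|AB × AC| = √352235 ≈ 593.4939
area = ½ · 593.4939 ≈ 296.747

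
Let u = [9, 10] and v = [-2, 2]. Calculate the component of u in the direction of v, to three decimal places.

0.707

u · v = 9·(-2) + 10·2 = -18 + 20 = 2
|v| = √(4 + 4) = √8 ≈ 2.8284
comp_v u = 2 / √8 ≈ 0.707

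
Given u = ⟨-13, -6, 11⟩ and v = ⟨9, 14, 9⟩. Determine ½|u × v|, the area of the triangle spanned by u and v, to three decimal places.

163.021

i: (-6)·9 - 11·14 = -54 - 154 = -208
j: 11·9 - (-13)·9 = 99 - (-117) = 216
k: (-13)·14 - (-6)·9 = -182 - (-54) = -128
u × v = (-208, 216, -128)
|u × v| = √((-208)² + 216² + (-128)²) = √106304 ≈ 326.0429
area = ½ · 326.0429 ≈ 163.021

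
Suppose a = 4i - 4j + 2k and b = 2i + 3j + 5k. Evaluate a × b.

i: (-4)·5 - 2·3 = -20 - 6 = -26
j: 2·2 - 4·5 = 4 - 20 = -16
k: 4·3 - (-4)·2 = 12 - (-8) = 20
a × b = (-26, -16, 20)

(-26, -16, 20)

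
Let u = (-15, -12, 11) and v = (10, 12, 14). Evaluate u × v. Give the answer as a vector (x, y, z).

i: (-12)·14 - 11·12 = -168 - 132 = -300
j: 11·10 - (-15)·14 = 110 - (-210) = 320
k: (-15)·12 - (-12)·10 = -180 - (-120) = -60
u × v = (-300, 320, -60)

(-300, 320, -60)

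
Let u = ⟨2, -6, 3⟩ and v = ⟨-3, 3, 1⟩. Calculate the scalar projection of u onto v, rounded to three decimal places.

-4.818

u · v = 2·(-3) + (-6)·3 + 3·1 = -6 - 18 + 3 = -21
|v| = √(9 + 9 + 1) = √19 ≈ 4.3589
comp_v u = -21 / √19 ≈ -4.818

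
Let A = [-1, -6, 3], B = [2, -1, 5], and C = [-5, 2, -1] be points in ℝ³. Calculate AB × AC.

(-36, 4, 44)

AB = (3, 5, 2)
AC = (-4, 8, -4)
i: 5·(-4) - 2·8 = -20 - 16 = -36
j: 2·(-4) - 3·(-4) = -8 - (-12) = 4
k: 3·8 - 5·(-4) = 24 - (-20) = 44
AB × AC = (-36, 4, 44)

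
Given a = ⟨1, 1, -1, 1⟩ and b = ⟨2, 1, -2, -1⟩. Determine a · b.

4

a · b = 1·2 + 1·1 + (-1)·(-2) + 1·(-1) = 2 + 1 + 2 - 1 = 4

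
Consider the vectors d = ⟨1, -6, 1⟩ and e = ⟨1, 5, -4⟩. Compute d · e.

-33

d · e = 1·1 + (-6)·5 + 1·(-4) = 1 - 30 - 4 = -33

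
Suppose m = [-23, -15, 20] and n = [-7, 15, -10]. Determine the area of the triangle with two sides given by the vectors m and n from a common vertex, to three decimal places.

300.791

i: (-15)·(-10) - 20·15 = 150 - 300 = -150
j: 20·(-7) - (-23)·(-10) = -140 - 230 = -370
k: (-23)·15 - (-15)·(-7) = -345 - 105 = -450
m × n = (-150, -370, -450)
|m × n| = √((-150)² + (-370)² + (-450)²) = √361900 ≈ 601.5812
area = ½ · 601.5812 ≈ 300.791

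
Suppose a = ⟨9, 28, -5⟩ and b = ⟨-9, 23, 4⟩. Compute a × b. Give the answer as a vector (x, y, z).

(227, 9, 459)

i: 28·4 - (-5)·23 = 112 - (-115) = 227
j: (-5)·(-9) - 9·4 = 45 - 36 = 9
k: 9·23 - 28·(-9) = 207 - (-252) = 459
a × b = (227, 9, 459)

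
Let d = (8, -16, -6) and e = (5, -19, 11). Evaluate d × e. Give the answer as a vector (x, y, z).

i: (-16)·11 - (-6)·(-19) = -176 - 114 = -290
j: (-6)·5 - 8·11 = -30 - 88 = -118
k: 8·(-19) - (-16)·5 = -152 - (-80) = -72
d × e = (-290, -118, -72)

(-290, -118, -72)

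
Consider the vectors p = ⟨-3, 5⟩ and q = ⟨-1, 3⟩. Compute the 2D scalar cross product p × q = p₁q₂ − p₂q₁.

-4

(-3)·3 - 5·(-1) = -9 - (-5) = -4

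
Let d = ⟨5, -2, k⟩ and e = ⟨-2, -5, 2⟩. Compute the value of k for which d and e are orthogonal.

0

d · e = 5·(-2) + (-2)·(-5) + k·2 = 0 + 2k
Set equal to 0: 2k = 0, so k = 0.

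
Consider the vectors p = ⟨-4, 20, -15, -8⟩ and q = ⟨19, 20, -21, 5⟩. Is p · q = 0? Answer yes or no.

no

p · q = (-4)·19 + 20·20 + (-15)·(-21) + (-8)·5 = -76 + 400 + 315 - 40 = 599
Nonzero, so the vectors are not orthogonal.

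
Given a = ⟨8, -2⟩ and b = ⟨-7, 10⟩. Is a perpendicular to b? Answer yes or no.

no

a · b = 8·(-7) + (-2)·10 = -56 - 20 = -76
Nonzero, so the vectors are not orthogonal.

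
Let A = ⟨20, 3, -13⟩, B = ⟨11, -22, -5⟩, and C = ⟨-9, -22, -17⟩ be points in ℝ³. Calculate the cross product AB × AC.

(300, -268, -500)

AB = (-9, -25, 8)
AC = (-29, -25, -4)
i: (-25)·(-4) - 8·(-25) = 100 - (-200) = 300
j: 8·(-29) - (-9)·(-4) = -232 - 36 = -268
k: (-9)·(-25) - (-25)·(-29) = 225 - 725 = -500
AB × AC = (300, -268, -500)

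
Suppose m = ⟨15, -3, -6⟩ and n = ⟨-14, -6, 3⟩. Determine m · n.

-210

m · n = 15·(-14) + (-3)·(-6) + (-6)·3 = -210 + 18 - 18 = -210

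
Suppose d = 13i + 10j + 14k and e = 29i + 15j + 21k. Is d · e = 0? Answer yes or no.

no

d · e = 13·29 + 10·15 + 14·21 = 377 + 150 + 294 = 821
Nonzero, so the vectors are not orthogonal.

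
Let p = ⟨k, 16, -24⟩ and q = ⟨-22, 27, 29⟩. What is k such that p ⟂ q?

-12

p · q = k·(-22) + 16·27 + (-24)·29 = -264 - 22k
Set equal to 0: -22k = 264, so k = -12.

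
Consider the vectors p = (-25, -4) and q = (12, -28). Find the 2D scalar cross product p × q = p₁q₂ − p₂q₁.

748

(-25)·(-28) - (-4)·12 = 700 - (-48) = 748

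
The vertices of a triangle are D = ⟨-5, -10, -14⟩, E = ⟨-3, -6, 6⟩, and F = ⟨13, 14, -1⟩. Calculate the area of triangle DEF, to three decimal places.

DE = (2, 4, 20),  DF = (18, 24, 13)
i: 4·13 - 20·24 = 52 - 480 = -428
j: 20·18 - 2·13 = 360 - 26 = 334
k: 2·24 - 4·18 = 48 - 72 = -24
DE × DF = (-428, 334, -24)
|DE × DF| = √295316 ≈ 543.4298
area = ½ · 543.4298 ≈ 271.715

271.715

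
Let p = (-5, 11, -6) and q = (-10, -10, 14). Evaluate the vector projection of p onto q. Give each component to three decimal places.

p · q = (-5)·(-10) + 11·(-10) + (-6)·14 = 50 - 110 - 84 = -144
|q|² = 100 + 100 + 196 = 396
proj_q p = (-144/396) · (-10, -10, 14) ≈ (3.636, 3.636, -5.091)

(3.636, 3.636, -5.091)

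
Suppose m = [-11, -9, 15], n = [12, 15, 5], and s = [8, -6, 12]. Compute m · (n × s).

-4254

n × s:
i: 15·12 - 5·(-6) = 180 - (-30) = 210
j: 5·8 - 12·12 = 40 - 144 = -104
k: 12·(-6) - 15·8 = -72 - 120 = -192
n × s = (210, -104, -192)
m · (n × s) = (-11)·210 + (-9)·(-104) + 15·(-192) = -2310 + 936 - 2880 = -4254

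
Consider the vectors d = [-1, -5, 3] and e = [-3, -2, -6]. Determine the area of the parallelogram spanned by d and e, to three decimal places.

41.110

i: (-5)·(-6) - 3·(-2) = 30 - (-6) = 36
j: 3·(-3) - (-1)·(-6) = -9 - 6 = -15
k: (-1)·(-2) - (-5)·(-3) = 2 - 15 = -13
d × e = (36, -15, -13)
|d × e| = √(36² + (-15)² + (-13)²) = √1690 ≈ 41.1096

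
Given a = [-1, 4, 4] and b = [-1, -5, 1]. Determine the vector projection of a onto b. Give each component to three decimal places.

a · b = (-1)·(-1) + 4·(-5) + 4·1 = 1 - 20 + 4 = -15
|b|² = 1 + 25 + 1 = 27
proj_b a = (-15/27) · (-1, -5, 1) ≈ (0.556, 2.778, -0.556)

(0.556, 2.778, -0.556)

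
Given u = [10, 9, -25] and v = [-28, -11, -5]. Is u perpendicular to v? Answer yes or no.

u · v = 10·(-28) + 9·(-11) + (-25)·(-5) = -280 - 99 + 125 = -254
Nonzero, so the vectors are not orthogonal.

no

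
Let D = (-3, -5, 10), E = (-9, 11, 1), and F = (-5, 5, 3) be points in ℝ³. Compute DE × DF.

DE = (-6, 16, -9)
DF = (-2, 10, -7)
i: 16·(-7) - (-9)·10 = -112 - (-90) = -22
j: (-9)·(-2) - (-6)·(-7) = 18 - 42 = -24
k: (-6)·10 - 16·(-2) = -60 - (-32) = -28
DE × DF = (-22, -24, -28)

(-22, -24, -28)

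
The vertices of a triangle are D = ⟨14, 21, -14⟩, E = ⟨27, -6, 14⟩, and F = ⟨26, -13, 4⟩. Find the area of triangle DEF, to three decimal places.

DE = (13, -27, 28),  DF = (12, -34, 18)
i: (-27)·18 - 28·(-34) = -486 - (-952) = 466
j: 28·12 - 13·18 = 336 - 234 = 102
k: 13·(-34) - (-27)·12 = -442 - (-324) = -118
DE × DF = (466, 102, -118)
|DE × DF| = √241484 ≈ 491.4102
area = ½ · 491.4102 ≈ 245.705

245.705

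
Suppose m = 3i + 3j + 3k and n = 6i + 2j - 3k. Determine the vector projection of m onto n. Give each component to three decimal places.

(1.837, 0.612, -0.918)

m · n = 3·6 + 3·2 + 3·(-3) = 18 + 6 - 9 = 15
|n|² = 36 + 4 + 9 = 49
proj_n m = (15/49) · (6, 2, -3) ≈ (1.837, 0.612, -0.918)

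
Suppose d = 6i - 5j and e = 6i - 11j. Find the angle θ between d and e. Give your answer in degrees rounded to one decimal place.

d · e = 6·6 + (-5)·(-11) = 36 + 55 = 91
|d|² = 36 + 25 = 61,  |d| = √61 ≈ 7.810250
|e|² = 36 + 121 = 157,  |e| = √157 ≈ 12.529964
cos θ = 91 / (7.810250 · 12.529964) ≈ 0.92988
θ = arccos(0.92988) ≈ 21.6°

21.6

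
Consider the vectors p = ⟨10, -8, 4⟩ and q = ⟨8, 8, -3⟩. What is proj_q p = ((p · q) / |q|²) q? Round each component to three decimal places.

(0.234, 0.234, -0.088)

p · q = 10·8 + (-8)·8 + 4·(-3) = 80 - 64 - 12 = 4
|q|² = 64 + 64 + 9 = 137
proj_q p = (4/137) · (8, 8, -3) ≈ (0.234, 0.234, -0.088)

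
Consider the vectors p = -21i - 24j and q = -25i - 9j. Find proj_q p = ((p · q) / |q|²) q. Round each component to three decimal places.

p · q = (-21)·(-25) + (-24)·(-9) = 525 + 216 = 741
|q|² = 625 + 81 = 706
proj_q p = (741/706) · (-25, -9) ≈ (-26.239, -9.446)

(-26.239, -9.446)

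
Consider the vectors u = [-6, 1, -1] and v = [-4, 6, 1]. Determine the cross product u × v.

i: 1·1 - (-1)·6 = 1 - (-6) = 7
j: (-1)·(-4) - (-6)·1 = 4 - (-6) = 10
k: (-6)·6 - 1·(-4) = -36 - (-4) = -32
u × v = (7, 10, -32)

(7, 10, -32)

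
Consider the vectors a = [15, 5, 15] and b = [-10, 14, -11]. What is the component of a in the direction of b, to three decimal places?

-11.998

a · b = 15·(-10) + 5·14 + 15·(-11) = -150 + 70 - 165 = -245
|b| = √(100 + 196 + 121) = √417 ≈ 20.4206
comp_b a = -245 / √417 ≈ -11.998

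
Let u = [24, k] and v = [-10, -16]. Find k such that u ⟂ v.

u · v = 24·(-10) + k·(-16) = -240 - 16k
Set equal to 0: -16k = 240, so k = -15.

-15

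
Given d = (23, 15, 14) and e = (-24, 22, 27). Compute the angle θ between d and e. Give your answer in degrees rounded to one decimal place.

83.1

d · e = 23·(-24) + 15·22 + 14·27 = -552 + 330 + 378 = 156
|d|² = 529 + 225 + 196 = 950,  |d| = √950 ≈ 30.822070
|e|² = 576 + 484 + 729 = 1789,  |e| = √1789 ≈ 42.296572
cos θ = 156 / (30.822070 · 42.296572) ≈ 0.11966
θ = arccos(0.11966) ≈ 83.1°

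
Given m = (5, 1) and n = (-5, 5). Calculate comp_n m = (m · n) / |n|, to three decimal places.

m · n = 5·(-5) + 1·5 = -25 + 5 = -20
|n| = √(25 + 25) = √50 ≈ 7.0711
comp_n m = -20 / √50 ≈ -2.828

-2.828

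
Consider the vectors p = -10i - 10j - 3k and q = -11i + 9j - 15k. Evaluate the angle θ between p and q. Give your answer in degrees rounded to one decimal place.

77.4

p · q = (-10)·(-11) + (-10)·9 + (-3)·(-15) = 110 - 90 + 45 = 65
|p|² = 100 + 100 + 9 = 209,  |p| = √209 ≈ 14.456832
|q|² = 121 + 81 + 225 = 427,  |q| = √427 ≈ 20.663978
cos θ = 65 / (14.456832 · 20.663978) ≈ 0.21758
θ = arccos(0.21758) ≈ 77.4°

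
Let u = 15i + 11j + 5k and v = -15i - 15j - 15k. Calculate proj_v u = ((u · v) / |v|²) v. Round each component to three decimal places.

u · v = 15·(-15) + 11·(-15) + 5·(-15) = -225 - 165 - 75 = -465
|v|² = 225 + 225 + 225 = 675
proj_v u = (-465/675) · (-15, -15, -15) ≈ (10.333, 10.333, 10.333)

(10.333, 10.333, 10.333)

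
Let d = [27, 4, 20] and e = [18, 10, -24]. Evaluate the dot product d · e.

d · e = 27·18 + 4·10 + 20·(-24) = 486 + 40 - 480 = 46

46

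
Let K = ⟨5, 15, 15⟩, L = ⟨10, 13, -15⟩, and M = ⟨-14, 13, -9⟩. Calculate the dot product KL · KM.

629

KL = L − K = (5, -2, -30)
KM = M − K = (-19, -2, -24)
KL · KM = 5·(-19) + (-2)·(-2) + (-30)·(-24) = -95 + 4 + 720 = 629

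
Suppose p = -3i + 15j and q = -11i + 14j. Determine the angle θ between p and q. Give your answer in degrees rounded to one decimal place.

26.8

p · q = (-3)·(-11) + 15·14 = 33 + 210 = 243
|p|² = 9 + 225 = 234,  |p| = √234 ≈ 15.297059
|q|² = 121 + 196 = 317,  |q| = √317 ≈ 17.804494
cos θ = 243 / (15.297059 · 17.804494) ≈ 0.89221
θ = arccos(0.89221) ≈ 26.8°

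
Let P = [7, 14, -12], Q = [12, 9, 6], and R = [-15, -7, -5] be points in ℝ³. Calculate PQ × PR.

PQ = (5, -5, 18)
PR = (-22, -21, 7)
i: (-5)·7 - 18·(-21) = -35 - (-378) = 343
j: 18·(-22) - 5·7 = -396 - 35 = -431
k: 5·(-21) - (-5)·(-22) = -105 - 110 = -215
PQ × PR = (343, -431, -215)

(343, -431, -215)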